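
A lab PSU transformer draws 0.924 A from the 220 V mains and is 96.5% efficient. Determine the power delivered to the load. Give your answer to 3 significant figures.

P_in = V_p I_p = 220 × 0.924 = 203.28 W.
P_out = η P_in = 0.965 × 203.28 = 196 W.

P_out ≈ 196 W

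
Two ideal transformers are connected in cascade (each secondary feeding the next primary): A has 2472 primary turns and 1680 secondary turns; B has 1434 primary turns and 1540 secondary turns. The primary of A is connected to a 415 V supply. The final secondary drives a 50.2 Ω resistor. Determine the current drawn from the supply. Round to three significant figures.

After A: V = 415.00 × 1680/2472 = 282.04 V.
After B: V = 282.04 × 1540/1434 = 302.89 V.
I_load = 302.89/50.2 = 6.0336 A, so P_out = 302.89 × 6.0336 = 1827.5 W.
All ideal ⇒ P_in = P_out, so I_supply = 1827.5/415 = 4.40 A.

I_supply ≈ 4.40 A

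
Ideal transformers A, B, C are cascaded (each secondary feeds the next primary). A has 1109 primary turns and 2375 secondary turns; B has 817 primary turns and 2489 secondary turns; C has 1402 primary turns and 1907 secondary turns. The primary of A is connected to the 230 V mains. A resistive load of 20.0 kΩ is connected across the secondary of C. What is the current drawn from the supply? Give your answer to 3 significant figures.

Secondary of A: V = 230.00 × 2375/1109 = 492.56 V.
Secondary of B: V = 492.56 × 2489/817 = 1500.6 V.
Secondary of C: V = 1500.6 × 1907/1402 = 2041.1 V.
I_load = 2041.1/20000 = 0.10206 A, so P_out = 2041.1 × 0.10206 = 208.31 W.
All ideal ⇒ P_in = P_out, so I_supply = 208.31/230 = 0.906 A.

I_supply ≈ 0.906 A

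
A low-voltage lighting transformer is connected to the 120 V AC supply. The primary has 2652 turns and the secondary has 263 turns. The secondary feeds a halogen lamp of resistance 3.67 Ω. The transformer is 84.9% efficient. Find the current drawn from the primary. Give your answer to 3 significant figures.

V_s = 120 × 263/2652 = 11.900 V.
I_s = V_s/R = 11.900/3.67 = 3.2426 A.
P_out = V_s I_s = 11.900 × 3.2426 = 38.589 W.
P_in = P_out/η = 38.589/0.849 = 45.452 W.
I_p = P_in/V_p = 45.452/120 = 0.379 A.

I_p ≈ 0.379 A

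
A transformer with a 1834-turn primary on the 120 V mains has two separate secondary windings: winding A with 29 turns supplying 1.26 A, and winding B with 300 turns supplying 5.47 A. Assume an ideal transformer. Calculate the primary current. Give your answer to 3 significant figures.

V_A = 120 × 29/1834 = 1.8975 V; V_B = 120 × 300/1834 = 19.629 V.
P_out = V_A I_A + V_B I_B = 1.8975×1.26 + 19.629×5.47 = 2.3908 + 107.37 = 109.76 W.
Ideal ⇒ P_in = P_out, so I_p = P_out/V_p = 109.76/120 = 0.915 A.

I_p ≈ 0.915 A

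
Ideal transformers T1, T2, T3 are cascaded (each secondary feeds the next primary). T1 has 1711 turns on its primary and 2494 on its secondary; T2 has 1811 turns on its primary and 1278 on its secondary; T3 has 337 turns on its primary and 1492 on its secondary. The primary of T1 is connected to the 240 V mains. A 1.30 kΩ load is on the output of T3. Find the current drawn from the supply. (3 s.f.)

After T1: V = 240.00 × 2494/1711 = 349.83 V.
After T2: V = 349.83 × 1278/1811 = 246.87 V.
After T3: V = 246.87 × 1492/337 = 1093.0 V.
I_load = 1093.0/1300 = 0.84075 A, so P_out = 1093.0 × 0.84075 = 918.91 W.
All ideal ⇒ P_in = P_out, so I_supply = 918.91/240 = 3.83 A.

I_supply ≈ 3.83 A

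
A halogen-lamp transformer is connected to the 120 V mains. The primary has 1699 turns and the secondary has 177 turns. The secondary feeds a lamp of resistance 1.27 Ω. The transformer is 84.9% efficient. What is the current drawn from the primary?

V_s = 120 × 177/1699 = 12.501 V.
I_s = V_s/R = 12.501/1.27 = 9.8437 A.
P_out = V_s I_s = 12.501 × 9.8437 = 123.06 W.
P_in = P_out/η = 123.06/0.849 = 144.95 W.
I_p = P_in/V_p = 144.95/120 = 1.21 A.

I_p ≈ 1.21 A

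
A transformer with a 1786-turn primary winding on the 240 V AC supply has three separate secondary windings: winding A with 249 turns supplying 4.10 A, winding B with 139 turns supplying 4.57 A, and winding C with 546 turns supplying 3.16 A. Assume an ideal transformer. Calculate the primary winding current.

V_A = 240 × 249/1786 = 33.460 V; V_B = 240 × 139/1786 = 18.679 V; V_C = 240 × 546/1786 = 73.371 V.
P_out = V_A I_A + V_B I_B + V_C I_C = 33.460×4.10 + 18.679×4.57 + 73.371×3.16 = 137.19 + 85.361 + 231.85 = 454.40 W.
Ideal ⇒ P_in = P_out, so I_p = P_out/V_p = 454.40/240 = 1.89 A.

I_p ≈ 1.89 A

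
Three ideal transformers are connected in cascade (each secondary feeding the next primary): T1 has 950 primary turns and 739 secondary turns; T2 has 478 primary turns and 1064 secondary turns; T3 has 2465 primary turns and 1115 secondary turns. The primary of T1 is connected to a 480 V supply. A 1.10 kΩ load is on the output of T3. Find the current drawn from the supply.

After T1: V = 480.00 × 739/950 = 373.39 V.
After T2: V = 373.39 × 1064/478 = 831.14 V.
After T3: V = 831.14 × 1115/2465 = 375.95 V.
I_load = 375.95/1100 = 0.34178 A, so P_out = 375.95 × 0.34178 = 128.49 W.
All ideal ⇒ P_in = P_out, so I_supply = 128.49/480 = 0.268 A.

I_supply ≈ 0.268 A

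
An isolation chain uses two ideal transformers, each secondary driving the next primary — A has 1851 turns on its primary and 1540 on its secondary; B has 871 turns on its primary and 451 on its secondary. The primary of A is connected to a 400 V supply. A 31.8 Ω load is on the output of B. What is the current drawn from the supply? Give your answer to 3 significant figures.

I_supply ≈ 2.33 A

Secondary of A: V = 400.00 × 1540/1851 = 332.79 V.
Secondary of B: V = 332.79 × 451/871 = 172.32 V.
I_load = 172.32/31.8 = 5.4188 A, so P_out = 172.32 × 5.4188 = 933.77 W.
All ideal ⇒ P_in = P_out, so I_supply = 933.77/400 = 2.33 A.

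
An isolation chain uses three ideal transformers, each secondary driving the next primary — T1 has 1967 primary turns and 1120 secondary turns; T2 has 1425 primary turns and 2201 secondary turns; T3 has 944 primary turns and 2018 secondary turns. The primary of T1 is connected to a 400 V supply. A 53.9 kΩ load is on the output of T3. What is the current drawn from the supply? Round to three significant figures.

Secondary of T1: V = 400.00 × 1120/1967 = 227.76 V.
Secondary of T2: V = 227.76 × 2201/1425 = 351.79 V.
Secondary of T3: V = 351.79 × 2018/944 = 752.02 V.
I_load = 752.02/53900 = 0.013952 A, so P_out = 752.02 × 0.013952 = 10.492 W.
All ideal ⇒ P_in = P_out, so I_supply = 10.492/400 = 0.0262 A.

I_supply ≈ 0.0262 A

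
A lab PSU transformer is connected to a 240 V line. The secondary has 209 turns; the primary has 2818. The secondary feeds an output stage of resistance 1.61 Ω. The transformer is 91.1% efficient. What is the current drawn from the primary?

V_s = 240 × 209/2818 = 17.800 V.
I_s = V_s/R = 17.800/1.61 = 11.056 A.
P_out = V_s I_s = 17.800 × 11.056 = 196.79 W.
P_in = P_out/η = 196.79/0.911 = 216.02 W.
I_p = P_in/V_p = 216.02/240 = 0.900 A.

I_p ≈ 0.900 A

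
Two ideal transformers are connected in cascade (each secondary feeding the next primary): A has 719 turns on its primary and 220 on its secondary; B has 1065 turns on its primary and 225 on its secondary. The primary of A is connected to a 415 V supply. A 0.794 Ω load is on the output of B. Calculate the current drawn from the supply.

I_supply ≈ 2.18 A

Secondary of A: V = 415.00 × 220/719 = 126.98 V.
Secondary of B: V = 126.98 × 225/1065 = 26.827 V.
I_load = 26.827/0.794 = 33.787 A, so P_out = 26.827 × 33.787 = 906.42 W.
All ideal ⇒ P_in = P_out, so I_supply = 906.42/415 = 2.18 A.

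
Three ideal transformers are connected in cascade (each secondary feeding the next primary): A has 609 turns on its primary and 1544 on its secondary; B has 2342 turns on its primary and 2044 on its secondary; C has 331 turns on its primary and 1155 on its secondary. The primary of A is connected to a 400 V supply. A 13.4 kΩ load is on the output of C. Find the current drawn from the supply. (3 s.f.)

I_supply ≈ 1.78 A

After A: V = 400.00 × 1544/609 = 1014.1 V.
After B: V = 1014.1 × 2044/2342 = 885.08 V.
After C: V = 885.08 × 1155/331 = 3088.4 V.
I_load = 3088.4/13400 = 0.23048 A, so P_out = 3088.4 × 0.23048 = 711.82 W.
All ideal ⇒ P_in = P_out, so I_supply = 711.82/400 = 1.78 A.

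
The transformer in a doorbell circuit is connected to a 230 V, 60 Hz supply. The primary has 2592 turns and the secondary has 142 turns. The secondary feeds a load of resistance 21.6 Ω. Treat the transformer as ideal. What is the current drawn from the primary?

V_s = V_p × N_s/N_p = 230 × 142/2592 = 12.600 V.
I_s = V_s/R = 12.600/21.6 = 0.58335 A.
For an ideal transformer I_p N_p = I_s N_s, so I_p = 0.58335 × 142/2592 = 0.0320 A.

I_p ≈ 0.0320 A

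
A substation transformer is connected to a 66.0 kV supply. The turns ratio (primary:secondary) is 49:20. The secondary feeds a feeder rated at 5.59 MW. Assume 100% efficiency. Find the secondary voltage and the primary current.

V_s = V_p × N_s/N_p = 66000 × 20/49 = 26939 V.
I_s = P/V_s = 5.59×10^6/26939 = 207.51 A.
I_p = I_s × N_s/N_p = 207.51 × 20/49 = 84.7 A.

V_s ≈ 26900 V, I_p ≈ 84.7 A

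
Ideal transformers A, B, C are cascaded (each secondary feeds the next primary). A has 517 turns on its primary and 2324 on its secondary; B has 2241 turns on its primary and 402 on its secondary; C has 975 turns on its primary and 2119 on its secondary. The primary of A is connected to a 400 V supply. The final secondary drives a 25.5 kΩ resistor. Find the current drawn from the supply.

Secondary of A: V = 400.00 × 2324/517 = 1798.1 V.
Secondary of B: V = 1798.1 × 402/2241 = 322.54 V.
Secondary of C: V = 322.54 × 2119/975 = 701.00 V.
I_load = 701.00/25500 = 0.027490 A, so P_out = 701.00 × 0.027490 = 19.270 W.
All ideal ⇒ P_in = P_out, so I_supply = 19.270/400 = 0.0482 A.

I_supply ≈ 0.0482 A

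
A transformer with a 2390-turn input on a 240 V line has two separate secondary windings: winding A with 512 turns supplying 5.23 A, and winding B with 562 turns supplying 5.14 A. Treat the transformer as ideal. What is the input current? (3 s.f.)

V_A = 240 × 512/2390 = 51.414 V; V_B = 240 × 562/2390 = 56.435 V.
P_out = V_A I_A + V_B I_B = 51.414×5.23 + 56.435×5.14 = 268.90 + 290.08 = 558.97 W.
Ideal ⇒ P_in = P_out, so I_in = P_out/V_in = 558.97/240 = 2.33 A.

I_in ≈ 2.33 A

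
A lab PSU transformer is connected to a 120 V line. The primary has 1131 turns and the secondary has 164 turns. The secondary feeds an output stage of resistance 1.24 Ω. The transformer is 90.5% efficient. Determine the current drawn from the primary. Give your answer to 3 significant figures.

V_s = 120 × 164/1131 = 17.401 V.
I_s = V_s/R = 17.401/1.24 = 14.033 A.
P_out = V_s I_s = 17.401 × 14.033 = 244.18 W.
P_in = P_out/η = 244.18/0.905 = 269.81 W.
I_p = P_in/V_p = 269.81/120 = 2.25 A.

I_p ≈ 2.25 A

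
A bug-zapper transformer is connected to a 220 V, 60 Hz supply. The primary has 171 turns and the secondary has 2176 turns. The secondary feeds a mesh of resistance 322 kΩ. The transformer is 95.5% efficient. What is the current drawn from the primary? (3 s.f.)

V_s = 220 × 2176/171 = 2799.5 V.
I_s = V_s/R = 2799.5/322000 = 0.0086942 A.
P_out = V_s I_s = 2799.5 × 0.0086942 = 24.340 W.
P_in = P_out/η = 24.340/0.955 = 25.487 W.
I_p = P_in/V_p = 25.487/220 = 0.116 A.

I_p ≈ 0.116 A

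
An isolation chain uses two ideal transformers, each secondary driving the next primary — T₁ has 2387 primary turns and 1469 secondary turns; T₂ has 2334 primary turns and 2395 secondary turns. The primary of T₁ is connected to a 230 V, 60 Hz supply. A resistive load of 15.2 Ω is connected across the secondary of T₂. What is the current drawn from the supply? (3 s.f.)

I_supply ≈ 6.03 A

After T₁: V = 230.00 × 1469/2387 = 141.55 V.
After T₂: V = 141.55 × 2395/2334 = 145.25 V.
I_load = 145.25/15.2 = 9.5556 A, so P_out = 145.25 × 9.5556 = 1387.9 W.
All ideal ⇒ P_in = P_out, so I_supply = 1387.9/230 = 6.03 A.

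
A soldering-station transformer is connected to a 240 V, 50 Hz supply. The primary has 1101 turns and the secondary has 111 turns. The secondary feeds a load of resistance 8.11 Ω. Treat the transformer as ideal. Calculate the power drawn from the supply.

V_s = V_p × N_s/N_p = 240 × 111/1101 = 24.196 V.
I_s = V_s/R = 24.196/8.11 = 2.9835 A.
I_p = I_s × N_s/N_p = 2.9835 × 111/1101 = 0.30079 A.
P = V_p I_p = 240 × 0.30079 = 72.2 W.

P ≈ 72.2 W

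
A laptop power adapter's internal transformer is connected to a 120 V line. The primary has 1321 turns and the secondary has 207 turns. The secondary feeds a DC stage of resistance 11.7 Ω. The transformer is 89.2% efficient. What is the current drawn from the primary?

I_p ≈ 0.282 A

V_s = 120 × 207/1321 = 18.804 V.
I_s = V_s/R = 18.804/11.7 = 1.6072 A.
P_out = V_s I_s = 18.804 × 1.6072 = 30.221 W.
P_in = P_out/η = 30.221/0.892 = 33.880 W.
I_p = P_in/V_p = 33.880/120 = 0.282 A.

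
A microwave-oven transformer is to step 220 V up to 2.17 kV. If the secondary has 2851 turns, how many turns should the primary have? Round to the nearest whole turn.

N_p/N_s = V_p/V_s, so N_p = 2851 × 220/2170 = 289.0 ≈ 289 turns.

N_p = 289 turns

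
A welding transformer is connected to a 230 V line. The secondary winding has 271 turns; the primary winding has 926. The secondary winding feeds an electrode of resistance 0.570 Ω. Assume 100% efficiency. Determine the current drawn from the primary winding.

V_s = V_p × N_s/N_p = 230 × 271/926 = 67.311 V.
I_s = V_s/R = 67.311/0.570 = 118.09 A.
For an ideal transformer I_p N_p = I_s N_s, so I_p = 118.09 × 271/926 = 34.6 A.

I_p ≈ 34.6 A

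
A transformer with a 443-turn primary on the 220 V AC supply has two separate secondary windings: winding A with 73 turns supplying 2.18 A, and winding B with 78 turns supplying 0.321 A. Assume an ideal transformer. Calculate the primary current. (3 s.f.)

V_A = 220 × 73/443 = 36.253 V; V_B = 220 × 78/443 = 38.736 V.
P_out = V_A I_A + V_B I_B = 36.253×2.18 + 38.736×0.321 = 79.031 + 12.434 = 91.465 W.
Ideal ⇒ P_in = P_out, so I_p = P_out/V_p = 91.465/220 = 0.416 A.

I_p ≈ 0.416 A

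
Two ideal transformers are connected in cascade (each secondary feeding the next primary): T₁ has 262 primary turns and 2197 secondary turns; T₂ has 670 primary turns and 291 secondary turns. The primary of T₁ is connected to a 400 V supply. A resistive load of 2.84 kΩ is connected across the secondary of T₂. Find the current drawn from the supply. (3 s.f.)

I_supply ≈ 1.87 A

After T₁: V = 400.00 × 2197/262 = 3354.2 V.
After T₂: V = 3354.2 × 291/670 = 1456.8 V.
I_load = 1456.8/2840 = 0.51297 A, so P_out = 1456.8 × 0.51297 = 747.30 W.
All ideal ⇒ P_in = P_out, so I_supply = 747.30/400 = 1.87 A.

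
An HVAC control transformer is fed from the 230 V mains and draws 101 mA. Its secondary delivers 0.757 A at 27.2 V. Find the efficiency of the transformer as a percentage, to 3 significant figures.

η ≈ 88.6%

P_in = 230 × 0.101 = 23.2300 W.
P_out = 27.2 × 0.757 = 20.5904 W.
η = P_out/P_in = 20.5904/23.2300 = 0.886.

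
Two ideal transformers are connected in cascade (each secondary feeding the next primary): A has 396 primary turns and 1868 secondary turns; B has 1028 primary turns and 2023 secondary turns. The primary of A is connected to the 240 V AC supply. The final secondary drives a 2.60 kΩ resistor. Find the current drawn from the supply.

Secondary of A: V = 240.00 × 1868/396 = 1132.1 V.
Secondary of B: V = 1132.1 × 2023/1028 = 2227.9 V.
I_load = 2227.9/2600 = 0.85688 A, so P_out = 2227.9 × 0.85688 = 1909.1 W.
All ideal ⇒ P_in = P_out, so I_supply = 1909.1/240 = 7.95 A.

I_supply ≈ 7.95 A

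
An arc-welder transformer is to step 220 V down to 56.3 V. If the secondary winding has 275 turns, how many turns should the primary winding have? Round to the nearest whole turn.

N_p/N_s = V_p/V_s, so N_p = 275 × 220/56.3 = 1074.6 ≈ 1075 turns.

N_p = 1075 turns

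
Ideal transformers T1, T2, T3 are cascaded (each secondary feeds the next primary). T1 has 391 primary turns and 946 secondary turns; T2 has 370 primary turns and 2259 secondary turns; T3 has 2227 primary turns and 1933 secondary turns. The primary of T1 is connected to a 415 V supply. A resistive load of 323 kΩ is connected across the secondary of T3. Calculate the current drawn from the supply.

Secondary of T1: V = 415.00 × 946/391 = 1004.1 V.
Secondary of T2: V = 1004.1 × 2259/370 = 6130.2 V.
Secondary of T3: V = 6130.2 × 1933/2227 = 5320.9 V.
I_load = 5320.9/323000 = 0.016474 A, so P_out = 5320.9 × 0.016474 = 87.655 W.
All ideal ⇒ P_in = P_out, so I_supply = 87.655/415 = 0.211 A.

I_supply ≈ 0.211 A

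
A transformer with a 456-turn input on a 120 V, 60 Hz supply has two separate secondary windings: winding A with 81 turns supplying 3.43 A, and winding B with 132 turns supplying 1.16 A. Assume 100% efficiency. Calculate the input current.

I_in ≈ 0.945 A

V_A = 120 × 81/456 = 21.316 V; V_B = 120 × 132/456 = 34.737 V.
P_out = V_A I_A + V_B I_B = 21.316×3.43 + 34.737×1.16 = 73.113 + 40.295 = 113.41 W.
Ideal ⇒ P_in = P_out, so I_in = P_out/V_in = 113.41/120 = 0.945 A.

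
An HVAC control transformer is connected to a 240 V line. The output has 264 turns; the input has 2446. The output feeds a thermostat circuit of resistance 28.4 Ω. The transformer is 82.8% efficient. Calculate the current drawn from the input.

V_out = 240 × 264/2446 = 25.904 V.
I_out = V_out/R = 25.904/28.4 = 0.91210 A.
P_out = V_out I_out = 25.904 × 0.91210 = 23.626 W.
P_in = P_out/η = 23.626/0.828 = 28.534 W.
I_in = P_in/V_in = 28.534/240 = 0.119 A.

I_in ≈ 0.119 A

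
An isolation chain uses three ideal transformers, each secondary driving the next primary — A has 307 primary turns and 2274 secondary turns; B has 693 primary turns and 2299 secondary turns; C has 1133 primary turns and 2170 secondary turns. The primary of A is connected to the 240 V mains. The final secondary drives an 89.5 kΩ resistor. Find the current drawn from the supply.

After A: V = 240.00 × 2274/307 = 1777.7 V.
After B: V = 1777.7 × 2299/693 = 5897.5 V.
After C: V = 5897.5 × 2170/1133 = 11295 V.
I_load = 11295/89500 = 0.12620 A, so P_out = 11295 × 0.12620 = 1425.5 W.
All ideal ⇒ P_in = P_out, so I_supply = 1425.5/240 = 5.94 A.

I_supply ≈ 5.94 A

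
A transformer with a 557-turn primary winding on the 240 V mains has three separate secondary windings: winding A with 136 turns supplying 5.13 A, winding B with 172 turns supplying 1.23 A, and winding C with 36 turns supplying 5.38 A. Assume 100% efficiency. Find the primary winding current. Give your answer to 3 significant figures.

I_p ≈ 1.98 A

V_A = 240 × 136/557 = 58.600 V; V_B = 240 × 172/557 = 74.111 V; V_C = 240 × 36/557 = 15.512 V.
P_out = V_A I_A + V_B I_B + V_C I_C = 58.600×5.13 + 74.111×1.23 + 15.512×5.38 = 300.62 + 91.157 + 83.453 = 475.23 W.
Ideal ⇒ P_in = P_out, so I_p = P_out/V_p = 475.23/240 = 1.98 A.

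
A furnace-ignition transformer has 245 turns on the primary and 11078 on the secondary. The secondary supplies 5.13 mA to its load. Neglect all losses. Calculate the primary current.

I_p ≈ 0.232 A

For an ideal transformer I_p/I_s = N_s/N_p, so I_p = 0.00513 × 11078/245 = 0.232 A.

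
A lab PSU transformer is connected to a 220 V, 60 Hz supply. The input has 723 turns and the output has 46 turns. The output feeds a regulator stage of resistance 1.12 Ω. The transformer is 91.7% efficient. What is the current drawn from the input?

I_in ≈ 0.867 A

V_out = 220 × 46/723 = 13.997 V.
I_out = V_out/R = 13.997/1.12 = 12.498 A.
P_out = V_out I_out = 13.997 × 12.498 = 174.93 W.
P_in = P_out/η = 174.93/0.917 = 190.76 W.
I_in = P_in/V_in = 190.76/220 = 0.867 A.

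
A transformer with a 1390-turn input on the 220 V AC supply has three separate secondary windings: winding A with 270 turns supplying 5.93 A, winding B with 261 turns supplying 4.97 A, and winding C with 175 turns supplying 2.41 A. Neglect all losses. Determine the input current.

V_A = 220 × 270/1390 = 42.734 V; V_B = 220 × 261/1390 = 41.309 V; V_C = 220 × 175/1390 = 27.698 V.
P_out = V_A I_A + V_B I_B + V_C I_C = 42.734×5.93 + 41.309×4.97 + 27.698×2.41 = 253.41 + 205.31 + 66.752 = 525.47 W.
Ideal ⇒ P_in = P_out, so I_in = P_out/V_in = 525.47/220 = 2.39 A.

I_in ≈ 2.39 A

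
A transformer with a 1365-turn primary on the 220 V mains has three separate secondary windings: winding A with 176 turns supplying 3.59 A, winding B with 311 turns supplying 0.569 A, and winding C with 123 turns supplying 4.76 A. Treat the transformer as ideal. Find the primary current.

I_p ≈ 1.02 A

V_A = 220 × 176/1365 = 28.366 V; V_B = 220 × 311/1365 = 50.125 V; V_C = 220 × 123/1365 = 19.824 V.
P_out = V_A I_A + V_B I_B + V_C I_C = 28.366×3.59 + 50.125×0.569 + 19.824×4.76 = 101.84 + 28.521 + 94.363 = 224.72 W.
Ideal ⇒ P_in = P_out, so I_p = P_out/V_p = 224.72/220 = 1.02 A.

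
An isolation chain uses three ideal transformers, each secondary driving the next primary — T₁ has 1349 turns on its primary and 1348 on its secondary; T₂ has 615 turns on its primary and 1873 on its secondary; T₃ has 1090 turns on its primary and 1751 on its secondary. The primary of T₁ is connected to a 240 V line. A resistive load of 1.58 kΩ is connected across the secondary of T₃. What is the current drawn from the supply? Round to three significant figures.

I_supply ≈ 3.63 A

Secondary of T₁: V = 240.00 × 1348/1349 = 239.82 V.
Secondary of T₂: V = 239.82 × 1873/615 = 730.39 V.
Secondary of T₃: V = 730.39 × 1751/1090 = 1173.3 V.
I_load = 1173.3/1580 = 0.74260 A, so P_out = 1173.3 × 0.74260 = 871.30 W.
All ideal ⇒ P_in = P_out, so I_supply = 871.30/240 = 3.63 A.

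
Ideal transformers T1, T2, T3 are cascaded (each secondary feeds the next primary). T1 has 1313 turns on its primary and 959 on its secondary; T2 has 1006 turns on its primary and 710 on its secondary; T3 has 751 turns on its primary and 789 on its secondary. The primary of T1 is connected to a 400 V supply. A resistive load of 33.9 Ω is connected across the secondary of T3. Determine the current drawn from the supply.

I_supply ≈ 3.46 A

After T1: V = 400.00 × 959/1313 = 292.16 V.
After T2: V = 292.16 × 710/1006 = 206.19 V.
After T3: V = 206.19 × 789/751 = 216.63 V.
I_load = 216.63/33.9 = 6.3902 A, so P_out = 216.63 × 6.3902 = 1384.3 W.
All ideal ⇒ P_in = P_out, so I_supply = 1384.3/400 = 3.46 A.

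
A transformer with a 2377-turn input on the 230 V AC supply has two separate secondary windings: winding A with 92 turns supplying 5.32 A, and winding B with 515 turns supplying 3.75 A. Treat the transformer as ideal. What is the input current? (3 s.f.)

V_A = 230 × 92/2377 = 8.9020 V; V_B = 230 × 515/2377 = 49.832 V.
P_out = V_A I_A + V_B I_B = 8.9020×5.32 + 49.832×3.75 = 47.359 + 186.87 = 234.23 W.
Ideal ⇒ P_in = P_out, so I_in = P_out/V_in = 234.23/230 = 1.02 A.

I_in ≈ 1.02 A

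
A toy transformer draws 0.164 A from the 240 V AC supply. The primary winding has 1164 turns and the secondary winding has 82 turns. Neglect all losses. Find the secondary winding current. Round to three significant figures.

I_s ≈ 2.33 A

I_s/I_p = N_p/N_s, so I_s = 0.164 × 1164/82 = 2.33 A.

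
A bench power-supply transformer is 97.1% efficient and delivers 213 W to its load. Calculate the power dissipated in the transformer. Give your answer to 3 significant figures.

P_in = P_out/η = 213/0.971 = 219.361 W.
P_loss = P_in − P_out = 219.361 − 213 = 6.36 W.

P_loss ≈ 6.36 W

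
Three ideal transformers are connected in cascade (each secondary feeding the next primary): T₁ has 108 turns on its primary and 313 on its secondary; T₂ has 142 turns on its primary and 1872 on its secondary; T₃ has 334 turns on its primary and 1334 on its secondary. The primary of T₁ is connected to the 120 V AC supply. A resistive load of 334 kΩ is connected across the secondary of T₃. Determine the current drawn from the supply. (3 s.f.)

Secondary of T₁: V = 120.00 × 313/108 = 347.78 V.
Secondary of T₂: V = 347.78 × 1872/142 = 4584.8 V.
Secondary of T₃: V = 4584.8 × 1334/334 = 18312 V.
I_load = 18312/334000 = 0.054825 A, so P_out = 18312 × 0.054825 = 1003.9 W.
All ideal ⇒ P_in = P_out, so I_supply = 1003.9/120 = 8.37 A.

I_supply ≈ 8.37 A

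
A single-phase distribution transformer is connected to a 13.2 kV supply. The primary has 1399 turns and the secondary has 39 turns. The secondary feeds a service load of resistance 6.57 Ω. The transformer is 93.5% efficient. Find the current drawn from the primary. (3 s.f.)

V_s = 13200 × 39/1399 = 367.98 V.
I_s = V_s/R = 367.98/6.57 = 56.009 A.
P_out = V_s I_s = 367.98 × 56.009 = 20610 W.
P_in = P_out/η = 20610/0.935 = 22043 W.
I_p = P_in/V_p = 22043/13200 = 1.67 A.

I_p ≈ 1.67 A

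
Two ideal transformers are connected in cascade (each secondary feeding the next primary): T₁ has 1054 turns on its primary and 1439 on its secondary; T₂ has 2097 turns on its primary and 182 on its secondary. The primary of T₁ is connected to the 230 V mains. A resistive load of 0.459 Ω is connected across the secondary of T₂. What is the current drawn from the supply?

After T₁: V = 230.00 × 1439/1054 = 314.01 V.
After T₂: V = 314.01 × 182/2097 = 27.253 V.
I_load = 27.253/0.459 = 59.376 A, so P_out = 27.253 × 59.376 = 1618.2 W.
All ideal ⇒ P_in = P_out, so I_supply = 1618.2/230 = 7.04 A.

I_supply ≈ 7.04 A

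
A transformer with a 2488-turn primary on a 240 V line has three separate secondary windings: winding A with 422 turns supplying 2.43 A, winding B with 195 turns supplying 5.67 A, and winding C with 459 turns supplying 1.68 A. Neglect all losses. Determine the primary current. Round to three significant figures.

V_A = 240 × 422/2488 = 40.707 V; V_B = 240 × 195/2488 = 18.810 V; V_C = 240 × 459/2488 = 44.277 V.
P_out = V_A I_A + V_B I_B + V_C I_C = 40.707×2.43 + 18.810×5.67 + 44.277×1.68 = 98.919 + 106.65 + 74.385 = 279.96 W.
Ideal ⇒ P_in = P_out, so I_p = P_out/V_p = 279.96/240 = 1.17 A.

I_p ≈ 1.17 A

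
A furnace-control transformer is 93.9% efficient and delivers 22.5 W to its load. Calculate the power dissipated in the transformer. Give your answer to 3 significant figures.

P_in = P_out/η = 22.5/0.939 = 23.9617 W.
P_loss = P_in − P_out = 23.9617 − 22.5 = 1.46 W.

P_loss ≈ 1.46 W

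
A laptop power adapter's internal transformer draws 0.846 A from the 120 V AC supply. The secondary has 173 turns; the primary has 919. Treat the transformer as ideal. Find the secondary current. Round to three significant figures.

I_s/I_p = N_p/N_s, so I_s = 0.846 × 919/173 = 4.49 A.

I_s ≈ 4.49 A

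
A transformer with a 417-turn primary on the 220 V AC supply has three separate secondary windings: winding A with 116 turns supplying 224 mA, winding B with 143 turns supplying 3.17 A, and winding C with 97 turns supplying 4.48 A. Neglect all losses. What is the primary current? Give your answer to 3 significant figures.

I_p ≈ 2.19 A

V_A = 220 × 116/417 = 61.199 V; V_B = 220 × 143/417 = 75.444 V; V_C = 220 × 97/417 = 51.175 V.
P_out = V_A I_A + V_B I_B + V_C I_C = 61.199×0.224 + 75.444×3.17 + 51.175×4.48 = 13.709 + 239.16 + 229.26 = 482.13 W.
Ideal ⇒ P_in = P_out, so I_p = P_out/V_p = 482.13/220 = 2.19 A.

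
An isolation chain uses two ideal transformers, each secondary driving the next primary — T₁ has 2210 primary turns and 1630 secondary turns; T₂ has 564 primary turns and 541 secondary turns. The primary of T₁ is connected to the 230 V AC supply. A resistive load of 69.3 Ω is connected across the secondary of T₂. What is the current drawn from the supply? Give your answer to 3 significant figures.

Secondary of T₁: V = 230.00 × 1630/2210 = 169.64 V.
Secondary of T₂: V = 169.64 × 541/564 = 162.72 V.
I_load = 162.72/69.3 = 2.3481 A, so P_out = 162.72 × 2.3481 = 382.08 W.
All ideal ⇒ P_in = P_out, so I_supply = 382.08/230 = 1.66 A.

I_supply ≈ 1.66 A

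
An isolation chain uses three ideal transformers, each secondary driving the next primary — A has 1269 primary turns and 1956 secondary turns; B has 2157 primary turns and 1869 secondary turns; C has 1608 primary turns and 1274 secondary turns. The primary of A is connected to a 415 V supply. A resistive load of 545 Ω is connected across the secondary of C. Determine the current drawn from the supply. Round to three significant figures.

I_supply ≈ 0.853 A

Secondary of A: V = 415.00 × 1956/1269 = 639.67 V.
Secondary of B: V = 639.67 × 1869/2157 = 554.26 V.
Secondary of C: V = 554.26 × 1274/1608 = 439.13 V.
I_load = 439.13/545 = 0.80575 A, so P_out = 439.13 × 0.80575 = 353.83 W.
All ideal ⇒ P_in = P_out, so I_supply = 353.83/415 = 0.853 A.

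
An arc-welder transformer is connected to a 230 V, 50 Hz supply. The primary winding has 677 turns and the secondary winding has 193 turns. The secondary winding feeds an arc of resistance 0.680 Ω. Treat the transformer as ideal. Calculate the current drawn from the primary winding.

V_s = V_p × N_s/N_p = 230 × 193/677 = 65.569 V.
I_s = V_s/R = 65.569/0.680 = 96.425 A.
For an ideal transformer I_p N_p = I_s N_s, so I_p = 96.425 × 193/677 = 27.5 A.

I_p ≈ 27.5 A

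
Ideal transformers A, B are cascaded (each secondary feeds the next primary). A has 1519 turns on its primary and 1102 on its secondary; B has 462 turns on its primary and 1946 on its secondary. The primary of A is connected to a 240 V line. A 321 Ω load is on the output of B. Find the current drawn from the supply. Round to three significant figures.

I_supply ≈ 6.98 A

After A: V = 240.00 × 1102/1519 = 174.11 V.
After B: V = 174.11 × 1946/462 = 733.39 V.
I_load = 733.39/321 = 2.2847 A, so P_out = 733.39 × 2.2847 = 1675.6 W.
All ideal ⇒ P_in = P_out, so I_supply = 1675.6/240 = 6.98 A.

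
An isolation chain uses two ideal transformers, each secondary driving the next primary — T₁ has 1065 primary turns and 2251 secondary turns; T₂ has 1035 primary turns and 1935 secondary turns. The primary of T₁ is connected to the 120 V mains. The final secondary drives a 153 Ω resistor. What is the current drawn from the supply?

I_supply ≈ 12.2 A

After T₁: V = 120.00 × 2251/1065 = 253.63 V.
After T₂: V = 253.63 × 1935/1035 = 474.18 V.
I_load = 474.18/153 = 3.0992 A, so P_out = 474.18 × 3.0992 = 1469.6 W.
All ideal ⇒ P_in = P_out, so I_supply = 1469.6/120 = 12.2 A.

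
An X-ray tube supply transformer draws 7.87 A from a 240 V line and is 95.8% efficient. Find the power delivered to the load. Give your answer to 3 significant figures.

P_in = V_p I_p = 240 × 7.87 = 1888.8 W.
P_out = η P_in = 0.958 × 1888.8 = 1810 W.

P_out ≈ 1810 W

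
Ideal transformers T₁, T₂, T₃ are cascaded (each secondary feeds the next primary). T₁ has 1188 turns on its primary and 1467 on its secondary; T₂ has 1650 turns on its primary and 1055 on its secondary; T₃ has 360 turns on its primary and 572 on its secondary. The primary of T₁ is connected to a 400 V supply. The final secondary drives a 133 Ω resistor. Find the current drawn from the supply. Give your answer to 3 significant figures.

After T₁: V = 400.00 × 1467/1188 = 493.94 V.
After T₂: V = 493.94 × 1055/1650 = 315.82 V.
After T₃: V = 315.82 × 572/360 = 501.81 V.
I_load = 501.81/133 = 3.7730 A, so P_out = 501.81 × 3.7730 = 1893.3 W.
All ideal ⇒ P_in = P_out, so I_supply = 1893.3/400 = 4.73 A.

I_supply ≈ 4.73 A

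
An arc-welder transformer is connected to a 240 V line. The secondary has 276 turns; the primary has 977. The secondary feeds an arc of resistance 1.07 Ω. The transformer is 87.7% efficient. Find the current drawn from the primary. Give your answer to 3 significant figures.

I_p ≈ 20.4 A

V_s = 240 × 276/977 = 67.799 V.
I_s = V_s/R = 67.799/1.07 = 63.364 A.
P_out = V_s I_s = 67.799 × 63.364 = 4296.0 W.
P_in = P_out/η = 4296.0/0.877 = 4898.6 W.
I_p = P_in/V_p = 4898.6/240 = 20.4 A.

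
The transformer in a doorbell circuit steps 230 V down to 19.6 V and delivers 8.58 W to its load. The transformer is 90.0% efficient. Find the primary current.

I_p ≈ 0.0414 A

P_in = P_out/η = 8.58/0.900 = 9.5333 W.
I_p = P_in/V_p = 9.5333/230 = 0.0414 A.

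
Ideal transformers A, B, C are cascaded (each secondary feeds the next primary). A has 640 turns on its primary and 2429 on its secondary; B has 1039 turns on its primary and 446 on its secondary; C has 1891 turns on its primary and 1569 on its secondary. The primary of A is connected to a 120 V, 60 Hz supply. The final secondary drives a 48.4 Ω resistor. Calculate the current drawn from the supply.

Secondary of A: V = 120.00 × 2429/640 = 455.44 V.
Secondary of B: V = 455.44 × 446/1039 = 195.50 V.
Secondary of C: V = 195.50 × 1569/1891 = 162.21 V.
I_load = 162.21/48.4 = 3.3515 A, so P_out = 162.21 × 3.3515 = 543.64 W.
All ideal ⇒ P_in = P_out, so I_supply = 543.64/120 = 4.53 A.

I_supply ≈ 4.53 A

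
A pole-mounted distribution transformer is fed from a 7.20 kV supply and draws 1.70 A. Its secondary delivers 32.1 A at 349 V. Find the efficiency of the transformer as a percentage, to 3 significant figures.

P_in = 7200 × 1.70 = 12240.0 W.
P_out = 349 × 32.1 = 11202.9 W.
η = P_out/P_in = 11202.9/12240.0 = 0.915.

η ≈ 91.5%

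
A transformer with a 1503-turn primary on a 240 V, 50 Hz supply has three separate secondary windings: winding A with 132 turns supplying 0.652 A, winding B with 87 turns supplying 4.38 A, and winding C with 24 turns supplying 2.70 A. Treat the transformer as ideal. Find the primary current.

I_p ≈ 0.354 A

V_A = 240 × 132/1503 = 21.078 V; V_B = 240 × 87/1503 = 13.892 V; V_C = 240 × 24/1503 = 3.8323 V.
P_out = V_A I_A + V_B I_B + V_C I_C = 21.078×0.652 + 13.892×4.38 + 3.8323×2.70 = 13.743 + 60.848 + 10.347 = 84.938 W.
Ideal ⇒ P_in = P_out, so I_p = P_out/V_p = 84.938/240 = 0.354 A.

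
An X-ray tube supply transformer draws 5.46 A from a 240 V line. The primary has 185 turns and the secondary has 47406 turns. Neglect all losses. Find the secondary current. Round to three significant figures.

I_s ≈ 0.0213 A

I_s/I_p = N_p/N_s, so I_s = 5.46 × 185/47406 = 0.0213 A.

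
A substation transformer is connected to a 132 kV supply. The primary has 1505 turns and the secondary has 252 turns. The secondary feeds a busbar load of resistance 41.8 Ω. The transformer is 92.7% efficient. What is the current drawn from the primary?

I_p ≈ 95.5 A

V_s = 132000 × 252/1505 = 22102 V.
I_s = V_s/R = 22102/41.8 = 528.76 A.
P_out = V_s I_s = 22102 × 528.76 = 1.1687×10^7 W.
P_in = P_out/η = 1.1687×10^7/0.927 = 1.2607×10^7 W.
I_p = P_in/V_p = 1.2607×10^7/132000 = 95.5 A.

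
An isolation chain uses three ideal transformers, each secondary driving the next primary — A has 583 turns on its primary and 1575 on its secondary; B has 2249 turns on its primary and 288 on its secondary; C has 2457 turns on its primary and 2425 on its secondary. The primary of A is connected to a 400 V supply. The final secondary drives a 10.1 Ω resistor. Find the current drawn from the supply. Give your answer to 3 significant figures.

After A: V = 400.00 × 1575/583 = 1080.6 V.
After B: V = 1080.6 × 288/2249 = 138.38 V.
After C: V = 138.38 × 2425/2457 = 136.58 V.
I_load = 136.58/10.1 = 13.523 A, so P_out = 136.58 × 13.523 = 1846.9 W.
All ideal ⇒ P_in = P_out, so I_supply = 1846.9/400 = 4.62 A.

I_supply ≈ 4.62 A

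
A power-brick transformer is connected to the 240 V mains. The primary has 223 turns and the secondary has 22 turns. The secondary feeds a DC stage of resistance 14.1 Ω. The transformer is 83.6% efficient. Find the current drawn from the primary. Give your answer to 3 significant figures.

I_p ≈ 0.198 A

V_s = 240 × 22/223 = 23.677 V.
I_s = V_s/R = 23.677/14.1 = 1.6792 A.
P_out = V_s I_s = 23.677 × 1.6792 = 39.759 W.
P_in = P_out/η = 39.759/0.836 = 47.559 W.
I_p = P_in/V_p = 47.559/240 = 0.198 A.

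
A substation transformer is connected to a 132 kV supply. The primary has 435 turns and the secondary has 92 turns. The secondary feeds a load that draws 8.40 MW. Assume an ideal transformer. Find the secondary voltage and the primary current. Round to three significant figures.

V_s = V_p × N_s/N_p = 132000 × 92/435 = 27917 V.
I_s = P/V_s = 8.40×10^6/27917 = 300.89 A.
I_p = I_s × N_s/N_p = 300.89 × 92/435 = 63.6 A.

V_s ≈ 27900 V, I_p ≈ 63.6 A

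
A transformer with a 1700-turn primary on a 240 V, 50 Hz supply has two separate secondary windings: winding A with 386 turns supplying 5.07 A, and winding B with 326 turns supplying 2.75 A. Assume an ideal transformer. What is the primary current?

I_p ≈ 1.68 A

V_A = 240 × 386/1700 = 54.494 V; V_B = 240 × 326/1700 = 46.024 V.
P_out = V_A I_A + V_B I_B = 54.494×5.07 + 46.024×2.75 = 276.29 + 126.56 = 402.85 W.
Ideal ⇒ P_in = P_out, so I_p = P_out/V_p = 402.85/240 = 1.68 A.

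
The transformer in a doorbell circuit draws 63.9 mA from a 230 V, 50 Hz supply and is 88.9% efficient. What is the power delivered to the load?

P_in = V_p I_p = 230 × 0.0639 = 14.697 W.
P_out = η P_in = 0.889 × 14.697 = 13.1 W.

P_out ≈ 13.1 W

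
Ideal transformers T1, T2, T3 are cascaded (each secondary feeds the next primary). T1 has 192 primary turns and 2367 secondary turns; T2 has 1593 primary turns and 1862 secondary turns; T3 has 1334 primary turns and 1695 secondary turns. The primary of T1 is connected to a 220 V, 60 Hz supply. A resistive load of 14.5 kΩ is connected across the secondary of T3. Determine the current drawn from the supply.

Secondary of T1: V = 220.00 × 2367/192 = 2712.2 V.
Secondary of T2: V = 2712.2 × 1862/1593 = 3170.2 V.
Secondary of T3: V = 3170.2 × 1695/1334 = 4028.1 V.
I_load = 4028.1/14500 = 0.27780 A, so P_out = 4028.1 × 0.27780 = 1119.0 W.
All ideal ⇒ P_in = P_out, so I_supply = 1119.0/220 = 5.09 A.

I_supply ≈ 5.09 A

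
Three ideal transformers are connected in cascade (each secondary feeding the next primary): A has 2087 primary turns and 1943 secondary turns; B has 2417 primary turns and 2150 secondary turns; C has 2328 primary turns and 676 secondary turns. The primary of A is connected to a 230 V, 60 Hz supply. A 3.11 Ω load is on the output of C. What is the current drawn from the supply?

I_supply ≈ 4.28 A

After A: V = 230.00 × 1943/2087 = 214.13 V.
After B: V = 214.13 × 2150/2417 = 190.48 V.
After C: V = 190.48 × 676/2328 = 55.310 V.
I_load = 55.310/3.11 = 17.785 A, so P_out = 55.310 × 17.785 = 983.66 W.
All ideal ⇒ P_in = P_out, so I_supply = 983.66/230 = 4.28 A.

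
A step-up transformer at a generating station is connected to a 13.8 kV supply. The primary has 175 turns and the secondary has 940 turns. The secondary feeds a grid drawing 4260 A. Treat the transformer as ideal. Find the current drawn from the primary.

I_p ≈ 22900 A

For an ideal transformer I_p N_p = I_s N_s, so I_p = 4260 × 940/175 = 22900 A.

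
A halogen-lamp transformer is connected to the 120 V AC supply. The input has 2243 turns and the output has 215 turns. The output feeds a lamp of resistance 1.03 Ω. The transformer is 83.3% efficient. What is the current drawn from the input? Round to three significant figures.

I_in ≈ 1.29 A

V_out = 120 × 215/2243 = 11.502 V.
I_out = V_out/R = 11.502/1.03 = 11.167 A.
P_out = V_out I_out = 11.502 × 11.167 = 128.45 W.
P_in = P_out/η = 128.45/0.833 = 154.21 W.
I_in = P_in/V_in = 154.21/120 = 1.29 A.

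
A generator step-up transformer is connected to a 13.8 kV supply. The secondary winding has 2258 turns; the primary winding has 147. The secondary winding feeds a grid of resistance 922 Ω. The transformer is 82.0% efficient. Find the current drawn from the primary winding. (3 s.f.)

I_p ≈ 4310 A

V_s = 13800 × 2258/147 = 211980 V.
I_s = V_s/R = 211980/922 = 229.91 A.
P_out = V_s I_s = 211980 × 229.91 = 4.8735×10^7 W.
P_in = P_out/η = 4.8735×10^7/0.820 = 5.9433×10^7 W.
I_p = P_in/V_p = 5.9433×10^7/13800 = 4310 A.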